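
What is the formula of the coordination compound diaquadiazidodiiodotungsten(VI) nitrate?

[W(H2O)2I2(N3)2](NO3)2

Ligands: 2 aqua (H2O, neutral), 2 azido (N3, -1), 2 iodo (I, -1). Ligand charge sum = -4.
Charge balance with nitrate (-1) requires 1 complex ion per 2 nitrate.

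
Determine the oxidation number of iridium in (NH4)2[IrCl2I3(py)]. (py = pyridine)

2 ammonium outside the brackets (+1 each) → the complex ion is 2−.
Ligand charges: 3×I = -3; 1×py neutral; 2×Cl = -2; sum -5.
Ir + (-5) = 2− ⇒ Ir is +3.

+3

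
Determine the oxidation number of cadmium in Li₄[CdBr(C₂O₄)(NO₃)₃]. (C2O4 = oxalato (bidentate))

+2

4 lithium outside the brackets (+1 each) → the complex ion is 4−.
Ligand charges: 1×C2O4 = -2; 3×NO3 = -3; 1×Br = -1; sum -6.
Cd + (-6) = 4− ⇒ Cd is +2.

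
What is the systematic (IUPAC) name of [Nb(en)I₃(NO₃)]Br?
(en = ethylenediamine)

(ethylenediamine)triiodonitratoniobium(V) bromide

The 1 bromide counter-ion carries a total charge of -1, so each complex ion is 1+.
Ligand charges: 3×iodo (-1 each), 1×nitrato (-1 each), 1×ethylenediamine (neutral); total -4. So Nb + (-4) = 1+, giving Nb = +5.
Ligands are named alphabetically: ethylenediamine before iodo before nitrato.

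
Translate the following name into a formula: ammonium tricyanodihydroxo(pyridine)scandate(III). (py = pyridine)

(NH4)2[Sc(CN)3(OH)2(py)]

Ligands: 3 cyano (CN, -1), 1 pyridine (py, neutral), 2 hydroxo (OH, -1). Ligand charge sum = -5.
With Sc in oxidation state +3, the complex ion is [Sc...]^2−.
Charge balance with ammonium (+1) requires 1 complex ion per 2 ammonium.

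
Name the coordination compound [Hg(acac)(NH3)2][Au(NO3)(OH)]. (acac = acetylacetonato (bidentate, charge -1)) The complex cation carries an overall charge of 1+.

Both ions are complex: the cation is named first with the plain metal name, the anion second with the -ate form; each ion's ligands are alphabetised independently.
The complex cation is given as 1+; its ligand charges sum to -1, so Hg = +2.
A 1:1 salt means the anion carries the equal and opposite charge, 1−.
Anion: ligand charges sum to -2; for the ion to be 1−, Au = +1.

(acetylacetonato)diamminemercury(II) hydroxonitratoaurate(I)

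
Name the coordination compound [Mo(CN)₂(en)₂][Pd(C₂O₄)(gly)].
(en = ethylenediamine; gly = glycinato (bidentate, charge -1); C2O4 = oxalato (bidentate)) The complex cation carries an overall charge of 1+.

Both ions are complex: the cation is named first with the plain metal name, the anion second with the -ate form; each ion's ligands are alphabetised independently.
The complex cation is given as 1+; its ligand charges sum to -2, so Mo = +3.
A 1:1 salt means the anion carries the equal and opposite charge, 1−.
Anion: ligand charges sum to -3; for the ion to be 1−, Pd = +2.

dicyanobis(ethylenediamine)molybdenum(III) (glycinato)oxalatopalladate(II)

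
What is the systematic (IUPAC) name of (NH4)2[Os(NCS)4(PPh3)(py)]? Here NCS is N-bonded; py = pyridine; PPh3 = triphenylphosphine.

ammonium tetraisothiocyanato(pyridine)(triphenylphosphine)osmate(II)

The 2 ammonium counter-ions carry a total charge of +2, so each complex ion is 2−.
Ligand charges: 4×isothiocyanato (-1 each), 1×pyridine (neutral), 1×triphenylphosphine (neutral); total -4. So Os + (-4) = 2−, giving Os = +2.
Ligands are named alphabetically: isothiocyanato before pyridine before triphenylphosphine.
The complex ion is anionic, so osmium takes the -ate form osmate(II).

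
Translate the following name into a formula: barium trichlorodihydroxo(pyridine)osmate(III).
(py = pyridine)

Ba[OsCl3(OH)2(py)]

Ligands: 2 hydroxo (OH, -1), 1 pyridine (py, neutral), 3 chloro (Cl, -1). Ligand charge sum = -5.
Charge balance with barium (+2) requires 1 complex ion per 1 barium.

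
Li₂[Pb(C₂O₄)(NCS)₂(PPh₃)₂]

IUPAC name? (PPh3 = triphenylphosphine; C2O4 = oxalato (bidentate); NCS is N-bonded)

lithium diisothiocyanatooxalatobis(triphenylphosphine)plumbate(II)

The 2 lithium counter-ions carry a total charge of +2, so each complex ion is 2−.
Ligand charges: 2×triphenylphosphine (neutral), 1×oxalato (-2 each), 2×isothiocyanato (-1 each); total -4. So Pb + (-4) = 2−, giving Pb = +2.
The complex ion is anionic, so lead takes the -ate form plumbate(II).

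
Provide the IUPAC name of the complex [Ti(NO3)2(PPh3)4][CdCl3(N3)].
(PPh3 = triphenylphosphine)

dinitratotetrakis(triphenylphosphine)titanium(IV) azidotrichlorocadmate(II)

Both ions are complex: the cation is named first with the plain metal name, the anion second with the -ate form; each ion's ligands are alphabetised independently.
Cadmium is always +2 in its complexes; the anion's ligand charges sum to -4, so the complex anion is 2−.
A 1:1 salt means the cation carries the equal and opposite charge, 2+.
Cation: ligand charges sum to -2; for the ion to be 2+, Ti = +4.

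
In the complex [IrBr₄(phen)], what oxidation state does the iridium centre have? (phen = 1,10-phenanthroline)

+4

No counter-ion: the bracketed complex is neutral.
Ligand charges: 1×phen neutral; 4×Br = -4; sum -4.
Ir + (-4) = 0 ⇒ Ir is +4.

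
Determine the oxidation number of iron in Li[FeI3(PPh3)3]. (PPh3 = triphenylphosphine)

+2

1 lithium outside the brackets (+1 each) → the complex ion is 1−.
Ligand charges: 3×I = -3; 3×PPh3 neutral; sum -3.
Fe + (-3) = 1− ⇒ Fe is +2.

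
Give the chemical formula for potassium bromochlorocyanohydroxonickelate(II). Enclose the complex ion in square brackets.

K2[NiBrCl(CN)(OH)]

Ligands: 1 chloro (Cl, -1), 1 bromo (Br, -1), 1 cyano (CN, -1), 1 hydroxo (OH, -1). Ligand charge sum = -4.
With Ni in oxidation state +2, the complex ion is [Ni...]^2−.
Charge balance with potassium (+1) requires 1 complex ion per 2 potassium.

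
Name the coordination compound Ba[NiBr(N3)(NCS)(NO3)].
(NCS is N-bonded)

The 1 barium counter-ion carries a total charge of +2, so each complex ion is 2−.
Ligand charges: 1×azido (-1 each), 1×nitrato (-1 each), 1×bromo (-1 each), 1×isothiocyanato (-1 each); total -4. So Ni + (-4) = 2−, giving Ni = +2.
Ligands are named alphabetically: azido before bromo before isothiocyanato before nitrato.
The complex ion is anionic, so nickel takes the -ate form nickelate(II).

barium azidobromoisothiocyanatonitratonickelate(II)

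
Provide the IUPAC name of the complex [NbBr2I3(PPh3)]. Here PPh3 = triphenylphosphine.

dibromotriiodo(triphenylphosphine)niobium(V)

There is no counter-ion, so the complex is neutral overall.
Ligand charges: 1×triphenylphosphine (neutral), 3×iodo (-1 each), 2×bromo (-1 each); total -5. So Nb + (-5) = 0, giving Nb = +5.
Ligands are named alphabetically: bromo before iodo before triphenylphosphine.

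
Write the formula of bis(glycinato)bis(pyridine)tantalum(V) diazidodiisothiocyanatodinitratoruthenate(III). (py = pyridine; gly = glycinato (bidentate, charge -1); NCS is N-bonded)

[Ta(gly)2(py)2][Ru(N3)2(NCS)2(NO3)2]

Cation [Ta…]: ligand charges -2, Ta(V) ⇒ ion charge 3+.
Anion [Ru…]: ligand charges -6, Ru(III) ⇒ ion charge 3−.
One 3+ cation balances one 3− anion.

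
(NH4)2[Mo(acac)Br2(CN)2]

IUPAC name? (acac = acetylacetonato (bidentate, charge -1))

ammonium (acetylacetonato)dibromodicyanomolybdate(III)

The 2 ammonium counter-ions carry a total charge of +2, so each complex ion is 2−.
Ligand charges: 2×bromo (-1 each), 1×acetylacetonato (-1 each), 2×cyano (-1 each); total -5. So Mo + (-5) = 2−, giving Mo = +3.
The complex ion is anionic, so molybdenum takes the -ate form molybdate(III).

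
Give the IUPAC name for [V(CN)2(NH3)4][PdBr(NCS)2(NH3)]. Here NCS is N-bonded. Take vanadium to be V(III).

tetraamminedicyanovanadium(III) amminebromodiisothiocyanatopalladate(II)

Both ions are complex: the cation is named first with the plain metal name, the anion second with the -ate form; each ion's ligands are alphabetised independently.
V is given as +3; the cation's ligand charges sum to -2, so the complex cation is 1+.
A 1:1 salt means the anion carries the equal and opposite charge, 1−.
Anion: ligand charges sum to -3; for the ion to be 1−, Pd = +2.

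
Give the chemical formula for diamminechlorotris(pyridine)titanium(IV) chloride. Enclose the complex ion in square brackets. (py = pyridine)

[TiCl(NH3)2(py)3]Cl3

Ligands: 3 pyridine (py, neutral), 1 chloro (Cl, -1), 2 ammine (NH3, neutral). Ligand charge sum = -1.
Charge balance with chloride (-1) requires 1 complex ion per 3 chloride.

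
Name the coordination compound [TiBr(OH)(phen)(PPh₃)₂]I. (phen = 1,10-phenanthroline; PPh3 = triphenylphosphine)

The 1 iodide counter-ion carries a total charge of -1, so each complex ion is 1+.
Ligand charges: 1×1,10-phenanthroline (neutral), 2×triphenylphosphine (neutral), 1×hydroxo (-1 each), 1×bromo (-1 each); total -2. So Ti + (-2) = 1+, giving Ti = +3.
Ligands are named alphabetically: bromo before hydroxo before phenanthroline before triphenylphosphine.

bromohydroxo(1,10-phenanthroline)bis(triphenylphosphine)titanium(III) iodide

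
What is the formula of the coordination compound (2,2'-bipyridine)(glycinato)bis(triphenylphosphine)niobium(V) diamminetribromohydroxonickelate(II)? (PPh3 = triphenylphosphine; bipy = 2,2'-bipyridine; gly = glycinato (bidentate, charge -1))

[Nb(bipy)(gly)(PPh3)2][NiBr3(NH3)2(OH)]2

Cation [Nb…]: ligand charges -1, Nb(V) ⇒ ion charge 4+.
Anion [Ni…]: ligand charges -4, Ni(II) ⇒ ion charge 2−.
One 4+ cation requires 2 of the 2− anion.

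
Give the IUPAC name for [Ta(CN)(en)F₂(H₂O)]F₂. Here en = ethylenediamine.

The 2 fluoride counter-ions carry a total charge of -2, so each complex ion is 2+.
Ligand charges: 1×cyano (-1 each), 1×aqua (neutral), 1×ethylenediamine (neutral), 2×fluoro (-1 each); total -3. So Ta + (-3) = 2+, giving Ta = +5.
Ligands are named alphabetically: aqua before cyano before ethylenediamine before fluoro.

aquacyano(ethylenediamine)difluorotantalum(V) fluoride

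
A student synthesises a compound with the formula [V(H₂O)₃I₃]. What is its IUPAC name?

triaquatriiodovanadium(III)

There is no counter-ion, so the complex is neutral overall.
Ligand charges: 3×aqua (neutral), 3×iodo (-1 each); total -3. So V + (-3) = 0, giving V = +3.
Ligands are named alphabetically: aqua before iodo.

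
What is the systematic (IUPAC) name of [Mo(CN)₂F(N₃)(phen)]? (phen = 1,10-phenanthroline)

There is no counter-ion, so the complex is neutral overall.
Ligand charges: 1×fluoro (-1 each), 1×azido (-1 each), 2×cyano (-1 each), 1×1,10-phenanthroline (neutral); total -4. So Mo + (-4) = 0, giving Mo = +4.
Ligands are named alphabetically: azido before cyano before fluoro before phenanthroline.

azidodicyanofluoro(1,10-phenanthroline)molybdenum(IV)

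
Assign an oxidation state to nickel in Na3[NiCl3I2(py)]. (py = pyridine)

+2

3 sodium outside the brackets (+1 each) → the complex ion is 3−.
Ligand charges: 3×Cl = -3; 1×py neutral; 2×I = -2; sum -5.
Ni + (-5) = 3− ⇒ Ni is +2.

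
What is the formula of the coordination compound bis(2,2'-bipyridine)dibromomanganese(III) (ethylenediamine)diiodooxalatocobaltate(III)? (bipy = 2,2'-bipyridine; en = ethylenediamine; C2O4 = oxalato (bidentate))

[Mn(bipy)2Br2][Co(C2O4)(en)I2]

Cation [Mn…]: ligand charges -2, Mn(III) ⇒ ion charge 1+.
Anion [Co…]: ligand charges -4, Co(III) ⇒ ion charge 1−.
One 1+ cation balances one 1− anion.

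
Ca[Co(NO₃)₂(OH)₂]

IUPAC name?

The 1 calcium counter-ion carries a total charge of +2, so each complex ion is 2−.
Ligand charges: 2×nitrato (-1 each), 2×hydroxo (-1 each); total -4. So Co + (-4) = 2−, giving Co = +2.
Ligands are named alphabetically: hydroxo before nitrato.
The complex ion is anionic, so cobalt takes the -ate form cobaltate(II).

calcium dihydroxodinitratocobaltate(II)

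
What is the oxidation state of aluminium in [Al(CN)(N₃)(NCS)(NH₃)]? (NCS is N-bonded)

+3

No counter-ion: the bracketed complex is neutral.
Ligand charges: 1×N3 = -1; 1×NCS = -1; 1×NH3 neutral; 1×CN = -1; sum -3.
Al + (-3) = 0 ⇒ Al is +3.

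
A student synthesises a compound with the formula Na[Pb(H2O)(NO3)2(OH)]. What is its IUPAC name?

The 1 sodium counter-ion carries a total charge of +1, so each complex ion is 1−.
Ligand charges: 2×nitrato (-1 each), 1×hydroxo (-1 each), 1×aqua (neutral); total -3. So Pb + (-3) = 1−, giving Pb = +2.
Ligands are named alphabetically: aqua before hydroxo before nitrato.
The complex ion is anionic, so lead takes the -ate form plumbate(II).

sodium aquahydroxodinitratoplumbate(II)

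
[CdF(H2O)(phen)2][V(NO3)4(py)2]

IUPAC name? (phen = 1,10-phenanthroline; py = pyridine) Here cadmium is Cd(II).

Both ions are complex: the cation is named first with the plain metal name, the anion second with the -ate form; each ion's ligands are alphabetised independently.
Cd is given as +2; the cation's ligand charges sum to -1, so the complex cation is 1+.
A 1:1 salt means the anion carries the equal and opposite charge, 1−.
Anion: ligand charges sum to -4; for the ion to be 1−, V = +3.

aquafluorobis(1,10-phenanthroline)cadmium(II) tetranitratobis(pyridine)vanadate(III)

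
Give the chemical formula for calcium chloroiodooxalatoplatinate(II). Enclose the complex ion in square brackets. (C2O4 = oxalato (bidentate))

Ca[Pt(C2O4)ClI]

Ligands: 1 iodo (I, -1), 1 oxalato (C2O4, -2), 1 chloro (Cl, -1). Ligand charge sum = -4.
Charge balance with calcium (+2) requires 1 complex ion per 1 calcium.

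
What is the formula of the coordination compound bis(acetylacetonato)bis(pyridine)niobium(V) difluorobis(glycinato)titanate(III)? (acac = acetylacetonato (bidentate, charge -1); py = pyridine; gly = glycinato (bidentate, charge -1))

[Nb(acac)2(py)2][TiF2(gly)2]3

Cation [Nb…]: ligand charges -2, Nb(V) ⇒ ion charge 3+.
Anion [Ti…]: ligand charges -4, Ti(III) ⇒ ion charge 1−.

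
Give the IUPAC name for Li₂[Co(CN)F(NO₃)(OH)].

The 2 lithium counter-ions carry a total charge of +2, so each complex ion is 2−.
Ligand charges: 1×cyano (-1 each), 1×fluoro (-1 each), 1×nitrato (-1 each), 1×hydroxo (-1 each); total -4. So Co + (-4) = 2−, giving Co = +2.
Ligands are named alphabetically: cyano before fluoro before hydroxo before nitrato.
The complex ion is anionic, so cobalt takes the -ate form cobaltate(II).

lithium cyanofluorohydroxonitratocobaltate(II)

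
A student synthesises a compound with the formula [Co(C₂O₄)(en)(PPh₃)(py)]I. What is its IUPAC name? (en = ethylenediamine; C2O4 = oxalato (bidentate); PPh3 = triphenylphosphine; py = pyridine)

The 1 iodide counter-ion carries a total charge of -1, so each complex ion is 1+.
Ligand charges: 1×ethylenediamine (neutral), 1×oxalato (-2 each), 1×triphenylphosphine (neutral), 1×pyridine (neutral); total -2. So Co + (-2) = 1+, giving Co = +3.
Ligands are named alphabetically: ethylenediamine before oxalato before pyridine before triphenylphosphine.

(ethylenediamine)oxalato(pyridine)(triphenylphosphine)cobalt(III) iodide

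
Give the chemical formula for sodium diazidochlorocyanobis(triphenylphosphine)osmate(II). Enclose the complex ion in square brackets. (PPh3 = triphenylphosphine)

Ligands: 2 azido (N3, -1), 2 triphenylphosphine (PPh3, neutral), 1 cyano (CN, -1), 1 chloro (Cl, -1). Ligand charge sum = -4.
With Os in oxidation state +2, the complex ion is [Os...]^2−.
Charge balance with sodium (+1) requires 1 complex ion per 2 sodium.

Na2[OsCl(CN)(N3)2(PPh3)2]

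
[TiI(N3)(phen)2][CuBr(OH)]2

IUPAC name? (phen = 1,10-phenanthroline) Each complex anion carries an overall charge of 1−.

azidoiodobis(1,10-phenanthroline)titanium(IV) bromohydroxocuprate(I)

The complex anion is given as 1−; its ligand charges sum to -2, so Cu = +1.
With 2 anions per cation, the cation must be 2×1 = 2+.
Cation: ligand charges sum to -2; for the ion to be 2+, Ti = +4.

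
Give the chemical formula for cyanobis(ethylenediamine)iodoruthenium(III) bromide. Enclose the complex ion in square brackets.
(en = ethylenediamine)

[Ru(CN)(en)2I]Br

Ligands: 1 iodo (I, -1), 2 ethylenediamine (en, neutral), 1 cyano (CN, -1). Ligand charge sum = -2.
With Ru in oxidation state +3, the complex ion is [Ru...]^1+.
Charge balance with bromide (-1) requires 1 complex ion per 1 bromide.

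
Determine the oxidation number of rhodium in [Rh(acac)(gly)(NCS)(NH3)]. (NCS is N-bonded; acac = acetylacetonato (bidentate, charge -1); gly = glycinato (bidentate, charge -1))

No counter-ion: the bracketed complex is neutral.
Ligand charges: 1×NCS = -1; 1×NH3 neutral; 1×acac = -1; 1×gly = -1; sum -3.
Rh + (-3) = 0 ⇒ Rh is +3.

+3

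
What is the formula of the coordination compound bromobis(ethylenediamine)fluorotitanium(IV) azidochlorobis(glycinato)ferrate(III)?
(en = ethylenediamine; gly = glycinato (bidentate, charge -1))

[TiBr(en)2F][FeCl(gly)2(N3)]2

Cation [Ti…]: ligand charges -2, Ti(IV) ⇒ ion charge 2+.
Anion [Fe…]: ligand charges -4, Fe(III) ⇒ ion charge 1−.
One 2+ cation requires 2 of the 1− anion.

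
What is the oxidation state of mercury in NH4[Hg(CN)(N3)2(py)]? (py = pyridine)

+2

1 ammonium outside the brackets (+1 each) → the complex ion is 1−.
Ligand charges: 1×py neutral; 1×CN = -1; 2×N3 = -2; sum -3.
Hg + (-3) = 1− ⇒ Hg is +2.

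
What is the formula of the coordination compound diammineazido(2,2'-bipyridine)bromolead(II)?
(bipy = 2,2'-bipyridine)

[Pb(bipy)Br(N3)(NH3)2]

Ligands: 1 bromo (Br, -1), 1 2,2'-bipyridine (bipy, neutral), 1 azido (N3, -1), 2 ammine (NH3, neutral). Ligand charge sum = -2.
With Pb in oxidation state +2, the complex ion is [Pb...].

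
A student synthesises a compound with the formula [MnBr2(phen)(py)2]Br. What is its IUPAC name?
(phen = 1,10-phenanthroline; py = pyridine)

The 1 bromide counter-ion carries a total charge of -1, so each complex ion is 1+.
Ligand charges: 2×bromo (-1 each), 1×1,10-phenanthroline (neutral), 2×pyridine (neutral); total -2. So Mn + (-2) = 1+, giving Mn = +3.
Ligands are named alphabetically: bromo before phenanthroline before pyridine.

dibromo(1,10-phenanthroline)bis(pyridine)manganese(III) bromide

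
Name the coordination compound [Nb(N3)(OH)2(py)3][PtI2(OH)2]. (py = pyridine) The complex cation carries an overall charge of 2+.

Both ions are complex: the cation is named first with the plain metal name, the anion second with the -ate form; each ion's ligands are alphabetised independently.
The complex cation is given as 2+; its ligand charges sum to -3, so Nb = +5.
A 1:1 salt means the anion carries the equal and opposite charge, 2−.
Anion: ligand charges sum to -4; for the ion to be 2−, Pt = +2.

azidodihydroxotris(pyridine)niobium(V) dihydroxodiiodoplatinate(II)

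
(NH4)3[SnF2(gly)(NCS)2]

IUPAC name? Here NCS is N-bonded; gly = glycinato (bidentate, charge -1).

ammonium difluoro(glycinato)diisothiocyanatostannate(II)

The 3 ammonium counter-ions carry a total charge of +3, so each complex ion is 3−.
Ligand charges: 2×fluoro (-1 each), 2×isothiocyanato (-1 each), 1×glycinato (-1 each); total -5. So Sn + (-5) = 3−, giving Sn = +2.
The complex ion is anionic, so tin takes the -ate form stannate(II).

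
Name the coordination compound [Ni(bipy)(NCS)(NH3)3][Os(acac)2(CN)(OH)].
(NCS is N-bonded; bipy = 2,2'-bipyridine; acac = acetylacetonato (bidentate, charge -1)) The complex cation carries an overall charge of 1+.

Both ions are complex: the cation is named first with the plain metal name, the anion second with the -ate form; each ion's ligands are alphabetised independently.
The complex cation is given as 1+; its ligand charges sum to -1, so Ni = +2.
A 1:1 salt means the anion carries the equal and opposite charge, 1−.
Anion: ligand charges sum to -4; for the ion to be 1−, Os = +3.

triammine(2,2'-bipyridine)isothiocyanatonickel(II) bis(acetylacetonato)cyanohydroxoosmate(III)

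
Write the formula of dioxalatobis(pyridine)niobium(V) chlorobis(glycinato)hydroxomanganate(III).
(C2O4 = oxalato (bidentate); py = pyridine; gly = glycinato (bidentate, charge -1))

Cation [Nb…]: ligand charges -4, Nb(V) ⇒ ion charge 1+.
Anion [Mn…]: ligand charges -4, Mn(III) ⇒ ion charge 1−.

[Nb(C2O4)2(py)2][MnCl(gly)2(OH)]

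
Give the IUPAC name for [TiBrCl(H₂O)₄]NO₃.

tetraaquabromochlorotitanium(III) nitrate

The 1 nitrate counter-ion carries a total charge of -1, so each complex ion is 1+.
Ligand charges: 4×aqua (neutral), 1×chloro (-1 each), 1×bromo (-1 each); total -2. So Ti + (-2) = 1+, giving Ti = +3.
Ligands are named alphabetically: aqua before bromo before chloro.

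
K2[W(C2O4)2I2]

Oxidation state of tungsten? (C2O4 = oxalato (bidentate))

+4

2 potassium outside the brackets (+1 each) → the complex ion is 2−.
Ligand charges: 2×I = -2; 2×C2O4 = -4; sum -6.
W + (-6) = 2− ⇒ W is +4.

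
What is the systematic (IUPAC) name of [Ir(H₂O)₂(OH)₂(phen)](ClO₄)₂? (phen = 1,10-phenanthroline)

The 2 perchlorate counter-ions carry a total charge of -2, so each complex ion is 2+.
Ligand charges: 2×hydroxo (-1 each), 1×1,10-phenanthroline (neutral), 2×aqua (neutral); total -2. So Ir + (-2) = 2+, giving Ir = +4.
Ligands are named alphabetically: aqua before hydroxo before phenanthroline.

diaquadihydroxo(1,10-phenanthroline)iridium(IV) perchlorate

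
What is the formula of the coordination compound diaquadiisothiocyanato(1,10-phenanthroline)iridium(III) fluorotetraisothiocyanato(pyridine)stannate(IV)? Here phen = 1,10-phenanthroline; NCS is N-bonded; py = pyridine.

[Ir(H2O)2(NCS)2(phen)][SnF(NCS)4(py)]

Cation [Ir…]: ligand charges -2, Ir(III) ⇒ ion charge 1+.
Anion [Sn…]: ligand charges -5, Sn(IV) ⇒ ion charge 1−.
One 1+ cation balances one 1− anion.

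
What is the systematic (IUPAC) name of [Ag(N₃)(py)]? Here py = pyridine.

azido(pyridine)silver(I)

There is no counter-ion, so the complex is neutral overall.
Ligand charges: 1×azido (-1 each), 1×pyridine (neutral); total -1. So Ag + (-1) = 0, giving Ag = +1.
Ligands are named alphabetically: azido before pyridine.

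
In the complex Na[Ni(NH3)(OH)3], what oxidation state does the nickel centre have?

+2

1 sodium outside the brackets (+1 each) → the complex ion is 1−.
Ligand charges: 1×NH3 neutral; 3×OH = -3; sum -3.
Ni + (-3) = 1− ⇒ Ni is +2.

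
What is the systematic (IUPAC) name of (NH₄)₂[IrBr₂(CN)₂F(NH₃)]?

ammonium amminedibromodicyanofluoroiridate(III)

The 2 ammonium counter-ions carry a total charge of +2, so each complex ion is 2−.
Ligand charges: 2×bromo (-1 each), 2×cyano (-1 each), 1×ammine (neutral), 1×fluoro (-1 each); total -5. So Ir + (-5) = 2−, giving Ir = +3.
The complex ion is anionic, so iridium takes the -ate form iridate(III).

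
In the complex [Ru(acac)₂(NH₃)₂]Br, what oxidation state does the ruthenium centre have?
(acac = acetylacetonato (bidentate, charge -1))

1 bromide outside the brackets (-1 each) → the complex ion is 1+.
Ligand charges: 2×acac = -2; 2×NH3 neutral; sum -2.
Ru + (-2) = 1+ ⇒ Ru is +3.

+3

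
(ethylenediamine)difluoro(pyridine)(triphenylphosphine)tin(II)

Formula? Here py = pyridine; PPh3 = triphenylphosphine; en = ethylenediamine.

[Sn(en)F2(PPh3)(py)]

Ligands: 1 pyridine (py, neutral), 1 triphenylphosphine (PPh3, neutral), 2 fluoro (F, -1), 1 ethylenediamine (en, neutral). Ligand charge sum = -2.
With Sn in oxidation state +2, the complex ion is [Sn...].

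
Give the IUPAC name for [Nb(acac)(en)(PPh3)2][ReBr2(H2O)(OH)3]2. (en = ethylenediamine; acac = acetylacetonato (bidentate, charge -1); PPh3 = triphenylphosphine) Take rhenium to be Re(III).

(acetylacetonato)(ethylenediamine)bis(triphenylphosphine)niobium(V) aquadibromotrihydroxorhenate(III)

Re is given as +3; the anion's ligand charges sum to -5, so the complex anion is 2−.
With 2 anions per cation, the cation must be 2×2 = 4+.
Cation: ligand charges sum to -1; for the ion to be 4+, Nb = +5.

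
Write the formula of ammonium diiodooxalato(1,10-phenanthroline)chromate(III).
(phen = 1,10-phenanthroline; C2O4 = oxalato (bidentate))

NH4[Cr(C2O4)I2(phen)]

Ligands: 1 1,10-phenanthroline (phen, neutral), 1 oxalato (C2O4, -2), 2 iodo (I, -1). Ligand charge sum = -4.
With Cr in oxidation state +3, the complex ion is [Cr...]^1−.
Charge balance with ammonium (+1) requires 1 complex ion per 1 ammonium.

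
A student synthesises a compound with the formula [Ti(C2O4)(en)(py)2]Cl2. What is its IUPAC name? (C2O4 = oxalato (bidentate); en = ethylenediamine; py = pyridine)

(ethylenediamine)oxalatobis(pyridine)titanium(IV) chloride

The 2 chloride counter-ions carry a total charge of -2, so each complex ion is 2+.
Ligand charges: 1×oxalato (-2 each), 1×ethylenediamine (neutral), 2×pyridine (neutral); total -2. So Ti + (-2) = 2+, giving Ti = +4.
Ligands are named alphabetically: ethylenediamine before oxalato before pyridine.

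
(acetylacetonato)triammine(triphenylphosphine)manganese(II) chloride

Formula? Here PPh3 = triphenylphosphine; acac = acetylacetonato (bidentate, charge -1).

[Mn(acac)(NH3)3(PPh3)]Cl

Ligands: 1 triphenylphosphine (PPh3, neutral), 3 ammine (NH3, neutral), 1 acetylacetonato (acac, -1). Ligand charge sum = -1.
With Mn in oxidation state +2, the complex ion is [Mn...]^1+.
Charge balance with chloride (-1) requires 1 complex ion per 1 chloride.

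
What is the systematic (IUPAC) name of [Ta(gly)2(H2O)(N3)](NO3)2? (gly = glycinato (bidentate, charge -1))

aquaazidobis(glycinato)tantalum(V) nitrate

The 2 nitrate counter-ions carry a total charge of -2, so each complex ion is 2+.
Ligand charges: 1×aqua (neutral), 2×glycinato (-1 each), 1×azido (-1 each); total -3. So Ta + (-3) = 2+, giving Ta = +5.
Ligands are named alphabetically: aqua before azido before glycinato.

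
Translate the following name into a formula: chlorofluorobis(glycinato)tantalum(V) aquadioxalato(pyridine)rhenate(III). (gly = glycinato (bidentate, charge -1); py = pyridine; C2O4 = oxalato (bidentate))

Cation [Ta…]: ligand charges -4, Ta(V) ⇒ ion charge 1+.
Anion [Re…]: ligand charges -4, Re(III) ⇒ ion charge 1−.
One 1+ cation balances one 1− anion.

[TaClF(gly)2][Re(C2O4)2(H2O)(py)]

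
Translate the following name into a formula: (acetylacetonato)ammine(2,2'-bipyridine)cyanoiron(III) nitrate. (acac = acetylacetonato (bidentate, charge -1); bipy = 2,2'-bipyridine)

Ligands: 1 acetylacetonato (acac, -1), 1 ammine (NH3, neutral), 1 2,2'-bipyridine (bipy, neutral), 1 cyano (CN, -1). Ligand charge sum = -2.
Charge balance with nitrate (-1) requires 1 complex ion per 1 nitrate.

[Fe(acac)(bipy)(CN)(NH3)]NO3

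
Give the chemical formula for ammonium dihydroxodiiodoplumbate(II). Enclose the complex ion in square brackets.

Ligands: 2 hydroxo (OH, -1), 2 iodo (I, -1). Ligand charge sum = -4.
With Pb in oxidation state +2, the complex ion is [Pb...]^2−.
Charge balance with ammonium (+1) requires 1 complex ion per 2 ammonium.

(NH4)2[PbI2(OH)2]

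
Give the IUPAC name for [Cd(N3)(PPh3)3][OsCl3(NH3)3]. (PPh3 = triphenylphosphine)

azidotris(triphenylphosphine)cadmium(II) triamminetrichloroosmate(II)

Cadmium is always +2 in its complexes; the cation's ligand charges sum to -1, so the complex cation is 1+.
A 1:1 salt means the anion carries the equal and opposite charge, 1−.
Anion: ligand charges sum to -3; for the ion to be 1−, Os = +2.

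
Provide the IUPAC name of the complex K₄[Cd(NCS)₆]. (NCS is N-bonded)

potassium hexaisothiocyanatocadmate(II)

The 4 potassium counter-ions carry a total charge of +4, so each complex ion is 4−.
Ligand charges: 6×isothiocyanato (-1 each); total -6. So Cd + (-6) = 4−, giving Cd = +2.
The complex ion is anionic, so cadmium takes the -ate form cadmate(II).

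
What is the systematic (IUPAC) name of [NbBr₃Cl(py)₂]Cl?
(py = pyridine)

The 1 chloride counter-ion carries a total charge of -1, so each complex ion is 1+.
Ligand charges: 1×chloro (-1 each), 3×bromo (-1 each), 2×pyridine (neutral); total -4. So Nb + (-4) = 1+, giving Nb = +5.
Ligands are named alphabetically: bromo before chloro before pyridine.

tribromochlorobis(pyridine)niobium(V) chloride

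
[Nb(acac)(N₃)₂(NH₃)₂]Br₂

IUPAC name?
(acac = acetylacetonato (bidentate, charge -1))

(acetylacetonato)diamminediazidoniobium(V) bromide

The 2 bromide counter-ions carry a total charge of -2, so each complex ion is 2+.
Ligand charges: 2×azido (-1 each), 1×acetylacetonato (-1 each), 2×ammine (neutral); total -3. So Nb + (-3) = 2+, giving Nb = +5.
Ligands are named alphabetically: acetylacetonato before ammine before azido.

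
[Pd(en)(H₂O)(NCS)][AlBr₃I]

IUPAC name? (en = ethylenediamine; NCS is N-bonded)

Aluminium is always +3 in its complexes; the anion's ligand charges sum to -4, so the complex anion is 1−.
A 1:1 salt means the cation carries the equal and opposite charge, 1+.
Cation: ligand charges sum to -1; for the ion to be 1+, Pd = +2.

aqua(ethylenediamine)isothiocyanatopalladium(II) tribromoiodoaluminate(III)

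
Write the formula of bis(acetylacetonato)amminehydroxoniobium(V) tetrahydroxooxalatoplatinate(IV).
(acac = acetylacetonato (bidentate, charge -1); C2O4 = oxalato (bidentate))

[Nb(acac)2(NH3)(OH)][Pt(C2O4)(OH)4]

Cation [Nb…]: ligand charges -3, Nb(V) ⇒ ion charge 2+.
Anion [Pt…]: ligand charges -6, Pt(IV) ⇒ ion charge 2−.
One 2+ cation balances one 2− anion.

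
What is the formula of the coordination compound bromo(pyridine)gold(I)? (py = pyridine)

Ligands: 1 pyridine (py, neutral), 1 bromo (Br, -1). Ligand charge sum = -1.
With Au in oxidation state +1, the complex ion is [Au...].

[AuBr(py)]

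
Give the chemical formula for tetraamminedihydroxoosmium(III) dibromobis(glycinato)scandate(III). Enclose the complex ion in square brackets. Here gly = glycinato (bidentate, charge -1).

[Os(NH3)4(OH)2][ScBr2(gly)2]

Cation [Os…]: ligand charges -2, Os(III) ⇒ ion charge 1+.
Anion [Sc…]: ligand charges -4, Sc(III) ⇒ ion charge 1−.
One 1+ cation balances one 1− anion.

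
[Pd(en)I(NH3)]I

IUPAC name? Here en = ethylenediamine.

ammine(ethylenediamine)iodopalladium(II) iodide

The 1 iodide counter-ion carries a total charge of -1, so each complex ion is 1+.
Ligand charges: 1×iodo (-1 each), 1×ammine (neutral), 1×ethylenediamine (neutral); total -1. So Pd + (-1) = 1+, giving Pd = +2.
Ligands are named alphabetically: ammine before ethylenediamine before iodo.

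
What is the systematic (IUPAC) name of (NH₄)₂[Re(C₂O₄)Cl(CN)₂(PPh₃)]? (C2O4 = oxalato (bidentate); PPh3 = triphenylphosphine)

The 2 ammonium counter-ions carry a total charge of +2, so each complex ion is 2−.
Ligand charges: 1×oxalato (-2 each), 2×cyano (-1 each), 1×triphenylphosphine (neutral), 1×chloro (-1 each); total -5. So Re + (-5) = 2−, giving Re = +3.
Ligands are named alphabetically: chloro before cyano before oxalato before triphenylphosphine.
The complex ion is anionic, so rhenium takes the -ate form rhenate(III).

ammonium chlorodicyanooxalato(triphenylphosphine)rhenate(III)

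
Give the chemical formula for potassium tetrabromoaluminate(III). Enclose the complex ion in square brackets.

Ligands: 4 bromo (Br, -1). Ligand charge sum = -4.
With Al in oxidation state +3, the complex ion is [Al...]^1−.
Charge balance with potassium (+1) requires 1 complex ion per 1 potassium.

K[AlBr4]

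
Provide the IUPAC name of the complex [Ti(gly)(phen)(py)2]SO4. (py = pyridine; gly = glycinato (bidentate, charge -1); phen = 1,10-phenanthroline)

(glycinato)(1,10-phenanthroline)bis(pyridine)titanium(III) sulfate

The 1 sulfate counter-ion carries a total charge of -2, so each complex ion is 2+.
Ligand charges: 2×pyridine (neutral), 1×glycinato (-1 each), 1×1,10-phenanthroline (neutral); total -1. So Ti + (-1) = 2+, giving Ti = +3.
Ligands are named alphabetically: glycinato before phenanthroline before pyridine.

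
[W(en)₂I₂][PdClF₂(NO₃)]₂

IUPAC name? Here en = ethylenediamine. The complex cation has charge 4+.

The complex cation is given as 4+; its ligand charges sum to -2, so W = +6.
With 2 anions per cation, each anion must be 4/2 = 2−.
Anion: ligand charges sum to -4; for the ion to be 2−, Pd = +2.

bis(ethylenediamine)diiodotungsten(VI) chlorodifluoronitratopalladate(II)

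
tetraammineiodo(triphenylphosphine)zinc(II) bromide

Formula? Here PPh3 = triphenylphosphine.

[ZnI(NH3)4(PPh3)]Br

Ligands: 1 triphenylphosphine (PPh3, neutral), 4 ammine (NH3, neutral), 1 iodo (I, -1). Ligand charge sum = -1.
With Zn in oxidation state +2, the complex ion is [Zn...]^1+.
Charge balance with bromide (-1) requires 1 complex ion per 1 bromide.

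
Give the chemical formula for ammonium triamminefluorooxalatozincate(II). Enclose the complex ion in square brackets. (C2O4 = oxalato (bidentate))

NH4[Zn(C2O4)F(NH3)3]

Ligands: 1 fluoro (F, -1), 1 oxalato (C2O4, -2), 3 ammine (NH3, neutral). Ligand charge sum = -3.
With Zn in oxidation state +2, the complex ion is [Zn...]^1−.
Charge balance with ammonium (+1) requires 1 complex ion per 1 ammonium.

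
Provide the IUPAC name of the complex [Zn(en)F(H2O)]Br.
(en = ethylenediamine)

The 1 bromide counter-ion carries a total charge of -1, so each complex ion is 1+.
Ligand charges: 1×aqua (neutral), 1×ethylenediamine (neutral), 1×fluoro (-1 each); total -1. So Zn + (-1) = 1+, giving Zn = +2.
Ligands are named alphabetically: aqua before ethylenediamine before fluoro.

aqua(ethylenediamine)fluorozinc(II) bromide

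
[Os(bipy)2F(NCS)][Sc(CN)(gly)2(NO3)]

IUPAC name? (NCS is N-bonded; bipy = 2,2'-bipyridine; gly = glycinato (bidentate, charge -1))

Both ions are complex: the cation is named first with the plain metal name, the anion second with the -ate form; each ion's ligands are alphabetised independently.
Scandium is always +3 in its complexes; the anion's ligand charges sum to -4, so the complex anion is 1−.
A 1:1 salt means the cation carries the equal and opposite charge, 1+.
Cation: ligand charges sum to -2; for the ion to be 1+, Os = +3.

bis(2,2'-bipyridine)fluoroisothiocyanatoosmium(III) cyanobis(glycinato)nitratoscandate(III)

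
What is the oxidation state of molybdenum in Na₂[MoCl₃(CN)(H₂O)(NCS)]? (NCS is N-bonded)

+3

2 sodium outside the brackets (+1 each) → the complex ion is 2−.
Ligand charges: 1×H2O neutral; 1×NCS = -1; 1×CN = -1; 3×Cl = -3; sum -5.
Mo + (-5) = 2− ⇒ Mo is +3.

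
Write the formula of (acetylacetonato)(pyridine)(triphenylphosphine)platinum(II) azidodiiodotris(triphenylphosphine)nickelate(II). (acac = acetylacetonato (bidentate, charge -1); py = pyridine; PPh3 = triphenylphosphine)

Cation [Pt…]: ligand charges -1, Pt(II) ⇒ ion charge 1+.
Anion [Ni…]: ligand charges -3, Ni(II) ⇒ ion charge 1−.
One 1+ cation balances one 1− anion.

[Pt(acac)(PPh3)(py)][NiI2(N3)(PPh3)3]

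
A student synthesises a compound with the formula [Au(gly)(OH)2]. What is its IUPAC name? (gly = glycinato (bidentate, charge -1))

There is no counter-ion, so the complex is neutral overall.
Ligand charges: 2×hydroxo (-1 each), 1×glycinato (-1 each); total -3. So Au + (-3) = 0, giving Au = +3.
Ligands are named alphabetically: glycinato before hydroxo.

(glycinato)dihydroxogold(III)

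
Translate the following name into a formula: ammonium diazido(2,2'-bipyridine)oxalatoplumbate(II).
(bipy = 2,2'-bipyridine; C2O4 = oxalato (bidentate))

(NH4)2[Pb(bipy)(C2O4)(N3)2]

Ligands: 1 2,2'-bipyridine (bipy, neutral), 2 azido (N3, -1), 1 oxalato (C2O4, -2). Ligand charge sum = -4.
With Pb in oxidation state +2, the complex ion is [Pb...]^2−.
Charge balance with ammonium (+1) requires 1 complex ion per 2 ammonium.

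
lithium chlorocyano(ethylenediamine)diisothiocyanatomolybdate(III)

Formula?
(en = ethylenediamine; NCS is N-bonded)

Li[MoCl(CN)(en)(NCS)2]

Ligands: 1 chloro (Cl, -1), 1 ethylenediamine (en, neutral), 2 isothiocyanato (NCS, -1), 1 cyano (CN, -1). Ligand charge sum = -4.
Charge balance with lithium (+1) requires 1 complex ion per 1 lithium.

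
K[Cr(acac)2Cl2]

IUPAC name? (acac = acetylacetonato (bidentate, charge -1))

potassium bis(acetylacetonato)dichlorochromate(III)

The 1 potassium counter-ion carries a total charge of +1, so each complex ion is 1−.
Ligand charges: 2×acetylacetonato (-1 each), 2×chloro (-1 each); total -4. So Cr + (-4) = 1−, giving Cr = +3.
Ligands are named alphabetically: acetylacetonato before chloro.
The complex ion is anionic, so chromium takes the -ate form chromate(III).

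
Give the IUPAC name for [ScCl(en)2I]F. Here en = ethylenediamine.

chlorobis(ethylenediamine)iodoscandium(III) fluoride

The 1 fluoride counter-ion carries a total charge of -1, so each complex ion is 1+.
Ligand charges: 2×ethylenediamine (neutral), 1×iodo (-1 each), 1×chloro (-1 each); total -2. So Sc + (-2) = 1+, giving Sc = +3.
Ligands are named alphabetically: chloro before ethylenediamine before iodo.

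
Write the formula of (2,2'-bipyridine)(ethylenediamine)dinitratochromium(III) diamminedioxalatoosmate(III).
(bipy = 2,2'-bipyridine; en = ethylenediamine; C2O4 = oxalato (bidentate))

Cation [Cr…]: ligand charges -2, Cr(III) ⇒ ion charge 1+.
Anion [Os…]: ligand charges -4, Os(III) ⇒ ion charge 1−.

[Cr(bipy)(en)(NO3)2][Os(C2O4)2(NH3)2]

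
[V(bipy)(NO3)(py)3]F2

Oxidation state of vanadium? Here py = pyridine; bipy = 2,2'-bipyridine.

+3

2 fluoride outside the brackets (-1 each) → the complex ion is 2+.
Ligand charges: 3×py neutral; 1×NO3 = -1; 1×bipy neutral; sum -1.
V + (-1) = 2+ ⇒ V is +3.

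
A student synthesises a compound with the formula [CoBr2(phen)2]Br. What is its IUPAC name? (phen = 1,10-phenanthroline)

dibromobis(1,10-phenanthroline)cobalt(III) bromide

The 1 bromide counter-ion carries a total charge of -1, so each complex ion is 1+.
Ligand charges: 2×1,10-phenanthroline (neutral), 2×bromo (-1 each); total -2. So Co + (-2) = 1+, giving Co = +3.
Ligands are named alphabetically: bromo before phenanthroline.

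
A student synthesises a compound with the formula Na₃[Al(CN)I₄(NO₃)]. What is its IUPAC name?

The 3 sodium counter-ions carry a total charge of +3, so each complex ion is 3−.
Ligand charges: 4×iodo (-1 each), 1×cyano (-1 each), 1×nitrato (-1 each); total -6. So Al + (-6) = 3−, giving Al = +3.
Ligands are named alphabetically: cyano before iodo before nitrato.
The complex ion is anionic, so aluminium takes the -ate form aluminate(III).

sodium cyanotetraiodonitratoaluminate(III)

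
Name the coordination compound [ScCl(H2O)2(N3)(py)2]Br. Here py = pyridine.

diaquaazidochlorobis(pyridine)scandium(III) bromide

The 1 bromide counter-ion carries a total charge of -1, so each complex ion is 1+.
Ligand charges: 1×azido (-1 each), 2×pyridine (neutral), 2×aqua (neutral), 1×chloro (-1 each); total -2. So Sc + (-2) = 1+, giving Sc = +3.
Ligands are named alphabetically: aqua before azido before chloro before pyridine.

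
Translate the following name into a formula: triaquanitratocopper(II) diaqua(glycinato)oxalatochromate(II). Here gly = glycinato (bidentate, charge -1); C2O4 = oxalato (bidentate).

Cation [Cu…]: ligand charges -1, Cu(II) ⇒ ion charge 1+.
Anion [Cr…]: ligand charges -3, Cr(II) ⇒ ion charge 1−.

[Cu(H2O)3(NO3)][Cr(C2O4)(gly)(H2O)2]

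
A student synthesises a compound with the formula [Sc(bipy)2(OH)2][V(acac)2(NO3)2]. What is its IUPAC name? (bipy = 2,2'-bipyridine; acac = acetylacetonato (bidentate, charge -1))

bis(2,2'-bipyridine)dihydroxoscandium(III) bis(acetylacetonato)dinitratovanadate(III)

Scandium is always +3 in its complexes; the cation's ligand charges sum to -2, so the complex cation is 1+.
A 1:1 salt means the anion carries the equal and opposite charge, 1−.
Anion: ligand charges sum to -4; for the ion to be 1−, V = +3.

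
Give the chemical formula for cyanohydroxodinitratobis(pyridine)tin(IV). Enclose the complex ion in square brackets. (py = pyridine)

Ligands: 1 cyano (CN, -1), 2 nitrato (NO3, -1), 1 hydroxo (OH, -1), 2 pyridine (py, neutral). Ligand charge sum = -4.
With Sn in oxidation state +4, the complex ion is [Sn...].

[Sn(CN)(NO3)2(OH)(py)2]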